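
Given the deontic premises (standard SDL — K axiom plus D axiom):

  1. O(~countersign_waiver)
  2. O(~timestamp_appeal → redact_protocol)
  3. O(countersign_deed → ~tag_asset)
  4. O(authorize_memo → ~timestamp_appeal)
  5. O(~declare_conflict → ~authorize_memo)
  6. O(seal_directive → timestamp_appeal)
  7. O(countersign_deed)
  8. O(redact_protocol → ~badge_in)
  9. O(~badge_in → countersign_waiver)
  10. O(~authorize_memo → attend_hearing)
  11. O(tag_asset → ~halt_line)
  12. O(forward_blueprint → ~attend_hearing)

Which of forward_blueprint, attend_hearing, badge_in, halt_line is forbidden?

Premise 1 states O(~countersign_waiver) outright.
The contrapositive of premise 9 (O(~badge_in → countersign_waiver)) is O(~countersign_waiver → badge_in), and O(~countersign_waiver) is already established, so O(badge_in).
The contrapositive of premise 8 (O(redact_protocol → ~badge_in)) is O(badge_in → ~redact_protocol), and O(badge_in) is already established, so O(~redact_protocol).
Premise 2 is O(~timestamp_appeal → redact_protocol); contrapositively O(~redact_protocol → timestamp_appeal). Since O(~redact_protocol) holds, K gives O(timestamp_appeal).
Premise 4, O(authorize_memo → ~timestamp_appeal), contraposes to O(timestamp_appeal → ~authorize_memo); with O(timestamp_appeal) we get O(~authorize_memo).
With premise 10, O(~authorize_memo → attend_hearing), the K-axiom yields O(attend_hearing).
Premise 12 is O(forward_blueprint → ~attend_hearing); contrapositively O(attend_hearing → ~forward_blueprint). Since O(attend_hearing) holds, K gives O(~forward_blueprint).
So O(~forward_blueprint) holds, i.e. forward_blueprint is forbidden. None of the other listed options is forbidden under the premises.

forward_blueprint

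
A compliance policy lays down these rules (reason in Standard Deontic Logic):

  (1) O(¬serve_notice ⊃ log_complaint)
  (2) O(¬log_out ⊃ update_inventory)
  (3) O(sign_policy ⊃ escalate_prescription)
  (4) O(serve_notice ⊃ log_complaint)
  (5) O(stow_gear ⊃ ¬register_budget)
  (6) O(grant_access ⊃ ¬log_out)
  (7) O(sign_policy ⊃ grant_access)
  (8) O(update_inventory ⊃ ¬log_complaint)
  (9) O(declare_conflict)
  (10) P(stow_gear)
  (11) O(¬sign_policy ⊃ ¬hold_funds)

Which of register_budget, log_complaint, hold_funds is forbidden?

Premises 1 and 4 cover both cases: O(¬serve_notice ⊃ log_complaint) and O(serve_notice ⊃ log_complaint). Since ¬serve_notice ∨ serve_notice is a tautology, O(log_complaint) follows.
The contrapositive of premise 8 (O(update_inventory ⊃ ¬log_complaint)) is O(log_complaint ⊃ ¬update_inventory), and O(log_complaint) is already established, so O(¬update_inventory).
Premise 2 is O(¬log_out ⊃ update_inventory); contrapositively O(¬update_inventory ⊃ log_out). Since O(¬update_inventory) holds, K gives O(log_out).
Premise 6, O(grant_access ⊃ ¬log_out), contraposes to O(log_out ⊃ ¬grant_access); with O(log_out) we get O(¬grant_access).
Premise 7, O(sign_policy ⊃ grant_access), contraposes to O(¬grant_access ⊃ ¬sign_policy); with O(¬grant_access) we get O(¬sign_policy).
Premise 11 is O(¬sign_policy ⊃ ¬hold_funds); since O(¬sign_policy), deontic closure gives O(¬hold_funds).
So O(¬hold_funds) holds, i.e. hold_funds is forbidden. None of the other listed options is forbidden under the premises.

hold_funds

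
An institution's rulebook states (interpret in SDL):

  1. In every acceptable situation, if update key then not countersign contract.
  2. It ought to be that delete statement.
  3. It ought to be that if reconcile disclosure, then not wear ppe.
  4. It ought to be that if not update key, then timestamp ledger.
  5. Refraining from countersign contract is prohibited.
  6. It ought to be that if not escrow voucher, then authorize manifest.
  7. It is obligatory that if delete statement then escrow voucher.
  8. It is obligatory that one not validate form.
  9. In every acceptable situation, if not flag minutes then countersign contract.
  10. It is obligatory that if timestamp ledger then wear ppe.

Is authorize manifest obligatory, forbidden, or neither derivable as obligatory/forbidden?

Premise 6 is O(¬escrow_voucher → authorize_manifest), but O(¬escrow_voucher) is not derivable from the premises, so it does not yield O(authorize_manifest).
No premise or chain of K-axiom applications forces O(authorize_manifest), and none forces O(¬authorize_manifest). So authorize_manifest is neither obligatory nor forbidden under these norms.

Neither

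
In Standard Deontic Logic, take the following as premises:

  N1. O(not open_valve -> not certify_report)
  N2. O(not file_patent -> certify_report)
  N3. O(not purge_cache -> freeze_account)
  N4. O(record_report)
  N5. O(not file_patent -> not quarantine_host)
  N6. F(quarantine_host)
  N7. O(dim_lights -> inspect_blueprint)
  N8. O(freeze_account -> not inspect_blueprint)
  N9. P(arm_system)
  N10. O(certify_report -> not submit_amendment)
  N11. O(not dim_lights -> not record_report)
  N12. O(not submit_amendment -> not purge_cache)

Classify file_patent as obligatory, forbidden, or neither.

From premise 4 we have O(record_report).
Premise 11 is O(not dim_lights -> not record_report); contrapositively O(record_report -> dim_lights). Since O(record_report) holds, K gives O(dim_lights).
From O(dim_lights) and premise 7, O(dim_lights -> inspect_blueprint), we obtain O(inspect_blueprint).
The contrapositive of premise 8 (O(freeze_account -> not inspect_blueprint)) is O(inspect_blueprint -> not freeze_account), and O(inspect_blueprint) is already established, so O(not freeze_account).
Premise 3, O(not purge_cache -> freeze_account), contraposes to O(not freeze_account -> purge_cache); with O(not freeze_account) we get O(purge_cache).
Premise 12, O(not submit_amendment -> not purge_cache), contraposes to O(purge_cache -> submit_amendment); with O(purge_cache) we get O(submit_amendment).
Premise 10, O(certify_report -> not submit_amendment), contraposes to O(submit_amendment -> not certify_report); with O(submit_amendment) we get O(not certify_report).
Premise 2, O(not file_patent -> certify_report), contraposes to O(not certify_report -> file_patent); with O(not certify_report) we get O(file_patent).
Premises 1, 5, 6, 9 do not contribute to this derivation.
Hence file_patent is obligatory.

Obligatory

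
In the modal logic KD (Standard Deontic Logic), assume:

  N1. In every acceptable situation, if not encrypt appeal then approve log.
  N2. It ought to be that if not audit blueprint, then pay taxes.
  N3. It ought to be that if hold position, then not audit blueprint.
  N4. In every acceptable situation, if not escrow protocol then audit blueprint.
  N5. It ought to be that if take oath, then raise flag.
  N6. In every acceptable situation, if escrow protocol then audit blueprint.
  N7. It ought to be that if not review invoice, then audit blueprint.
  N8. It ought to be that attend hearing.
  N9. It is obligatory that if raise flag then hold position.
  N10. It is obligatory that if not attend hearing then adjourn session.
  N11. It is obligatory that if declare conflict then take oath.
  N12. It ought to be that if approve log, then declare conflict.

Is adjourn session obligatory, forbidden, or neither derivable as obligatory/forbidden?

Neither

Premise 10 is O(¬attend_hearing → adjourn_session), but O(¬attend_hearing) is not derivable from the premises, so it does not yield O(adjourn_session).
No premise or chain of K-axiom applications forces O(adjourn_session), and none forces O(¬adjourn_session). So adjourn_session is neither obligatory nor forbidden under these norms.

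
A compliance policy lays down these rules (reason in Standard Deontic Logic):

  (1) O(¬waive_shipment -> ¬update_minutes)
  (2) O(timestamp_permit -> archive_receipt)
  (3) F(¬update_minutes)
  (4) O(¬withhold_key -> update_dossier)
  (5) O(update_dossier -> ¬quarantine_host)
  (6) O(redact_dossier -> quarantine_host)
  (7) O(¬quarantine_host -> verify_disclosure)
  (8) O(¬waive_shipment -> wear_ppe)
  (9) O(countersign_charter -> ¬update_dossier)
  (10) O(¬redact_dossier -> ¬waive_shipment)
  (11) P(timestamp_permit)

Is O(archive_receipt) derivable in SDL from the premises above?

Premise 2 is O(timestamp_permit -> archive_receipt), but O(timestamp_permit) is not derivable from the premises (the permission P(timestamp_permit) asserts only ¬O(¬timestamp_permit), not O(timestamp_permit)), so it does not yield O(archive_receipt).
No other premise forces O(archive_receipt). An ideal world satisfying every premise can still have archive_receipt false, so O(archive_receipt) is not derivable.

No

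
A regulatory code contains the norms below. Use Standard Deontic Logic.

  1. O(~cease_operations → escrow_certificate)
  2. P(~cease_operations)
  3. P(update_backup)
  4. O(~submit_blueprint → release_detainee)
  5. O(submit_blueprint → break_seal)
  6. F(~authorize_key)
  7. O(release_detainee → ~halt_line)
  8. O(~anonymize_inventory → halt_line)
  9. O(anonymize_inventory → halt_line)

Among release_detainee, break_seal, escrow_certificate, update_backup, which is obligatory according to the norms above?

break_seal

Premises 8 and 9 are O(~anonymize_inventory → halt_line) and O(anonymize_inventory → halt_line); every ideal world satisfies ~anonymize_inventory or anonymize_inventory, so in either case halt_line holds — hence O(halt_line).
The contrapositive of premise 7 (O(release_detainee → ~halt_line)) is O(halt_line → ~release_detainee), and O(halt_line) is already established, so O(~release_detainee).
Premise 4, O(~submit_blueprint → release_detainee), contraposes to O(~release_detainee → submit_blueprint); with O(~release_detainee) we get O(submit_blueprint).
Premise 5 is O(submit_blueprint → break_seal); since O(submit_blueprint), deontic closure gives O(break_seal).
So O(break_seal) holds — break_seal is obligatory. None of the other listed options is made obligatory by any chain of premises.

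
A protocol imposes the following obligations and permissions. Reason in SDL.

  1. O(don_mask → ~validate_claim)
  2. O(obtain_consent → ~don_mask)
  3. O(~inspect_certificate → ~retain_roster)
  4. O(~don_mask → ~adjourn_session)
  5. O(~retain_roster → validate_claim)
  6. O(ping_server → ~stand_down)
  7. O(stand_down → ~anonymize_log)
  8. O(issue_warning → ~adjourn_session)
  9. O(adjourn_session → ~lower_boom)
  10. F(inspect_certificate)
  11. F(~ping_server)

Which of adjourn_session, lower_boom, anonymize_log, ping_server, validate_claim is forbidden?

adjourn_session

Premise 10 is F(inspect_certificate), i.e. O(~inspect_certificate).
From O(~inspect_certificate) and premise 3, O(~inspect_certificate → ~retain_roster), we obtain O(~retain_roster).
Premise 5 is O(~retain_roster → validate_claim); since O(~retain_roster), deontic closure gives O(validate_claim).
The contrapositive of premise 1 (O(don_mask → ~validate_claim)) is O(validate_claim → ~don_mask), and O(validate_claim) is already established, so O(~don_mask).
From O(~don_mask) and premise 4, O(~don_mask → ~adjourn_session), we obtain O(~adjourn_session).
So O(~adjourn_session) holds, i.e. adjourn_session is forbidden. None of the other listed options is forbidden under the premises.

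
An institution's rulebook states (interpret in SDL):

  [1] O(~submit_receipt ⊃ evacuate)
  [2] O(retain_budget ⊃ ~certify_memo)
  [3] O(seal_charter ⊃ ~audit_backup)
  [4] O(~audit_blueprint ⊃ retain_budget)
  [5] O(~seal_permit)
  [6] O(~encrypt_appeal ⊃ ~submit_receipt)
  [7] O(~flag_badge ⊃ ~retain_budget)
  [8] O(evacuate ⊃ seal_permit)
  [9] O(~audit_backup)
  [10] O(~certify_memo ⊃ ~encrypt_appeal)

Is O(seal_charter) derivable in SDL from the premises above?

Premise 3 is O(seal_charter ⊃ ~audit_backup); even if O(~audit_backup) held, inferring O(seal_charter) would be affirming the consequent — invalid.
No other premise forces O(seal_charter). An ideal world satisfying every premise can still have seal_charter false, so O(seal_charter) is not derivable.

No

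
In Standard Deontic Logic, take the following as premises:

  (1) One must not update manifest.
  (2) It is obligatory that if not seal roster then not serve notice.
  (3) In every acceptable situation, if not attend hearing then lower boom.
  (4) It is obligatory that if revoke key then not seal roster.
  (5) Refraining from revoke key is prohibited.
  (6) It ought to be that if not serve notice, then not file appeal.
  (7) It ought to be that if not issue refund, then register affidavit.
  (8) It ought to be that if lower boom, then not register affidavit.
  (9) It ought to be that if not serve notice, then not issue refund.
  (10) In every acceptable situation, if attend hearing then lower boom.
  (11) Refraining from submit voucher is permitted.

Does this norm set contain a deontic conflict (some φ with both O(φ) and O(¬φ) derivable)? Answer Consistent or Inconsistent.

Inconsistent

Premises 10 and 3 are O(attend_hearing → lower_boom) and O(¬attend_hearing → lower_boom); every ideal world satisfies attend_hearing or ¬attend_hearing, so in either case lower_boom holds — hence O(lower_boom).
From O(lower_boom) and premise 8, O(lower_boom → ¬register_affidavit), we obtain O(¬register_affidavit).
Premise 7, O(¬issue_refund → register_affidavit), contraposes to O(¬register_affidavit → issue_refund); with O(¬register_affidavit) we get O(issue_refund).
Premise 9 is O(¬serve_notice → ¬issue_refund); contrapositively O(issue_refund → serve_notice). Since O(issue_refund) holds, K gives O(serve_notice).
Premise 2, O(¬seal_roster → ¬serve_notice), contraposes to O(serve_notice → seal_roster); with O(serve_notice) we get O(seal_roster).
Premise 4, O(revoke_key → ¬seal_roster), contraposes to O(seal_roster → ¬revoke_key); with O(seal_roster) we get O(¬revoke_key).
However, F(¬revoke_key) at premise 5 amounts to O(revoke_key).
We now have both O(¬revoke_key) and O(revoke_key) — revoke_key is simultaneously obligatory and forbidden, violating the D-axiom.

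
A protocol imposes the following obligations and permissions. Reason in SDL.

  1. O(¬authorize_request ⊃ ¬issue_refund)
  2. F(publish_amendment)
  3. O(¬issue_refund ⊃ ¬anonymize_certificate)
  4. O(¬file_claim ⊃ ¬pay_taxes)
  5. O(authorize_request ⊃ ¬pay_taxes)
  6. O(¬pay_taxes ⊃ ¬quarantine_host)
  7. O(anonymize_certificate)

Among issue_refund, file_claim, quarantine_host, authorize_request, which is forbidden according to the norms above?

quarantine_host

Premise 7 states O(anonymize_certificate) outright.
Premise 3, O(¬issue_refund ⊃ ¬anonymize_certificate), contraposes to O(anonymize_certificate ⊃ issue_refund); with O(anonymize_certificate) we get O(issue_refund).
Premise 1 is O(¬authorize_request ⊃ ¬issue_refund); contrapositively O(issue_refund ⊃ authorize_request). Since O(issue_refund) holds, K gives O(authorize_request).
Premise 5 is O(authorize_request ⊃ ¬pay_taxes); since O(authorize_request), deontic closure gives O(¬pay_taxes).
Applying K to premise 6 (O(¬pay_taxes ⊃ ¬quarantine_host)) and O(¬pay_taxes) yields O(¬quarantine_host).
So O(¬quarantine_host) holds, i.e. quarantine_host is forbidden. None of the other listed options is forbidden under the premises.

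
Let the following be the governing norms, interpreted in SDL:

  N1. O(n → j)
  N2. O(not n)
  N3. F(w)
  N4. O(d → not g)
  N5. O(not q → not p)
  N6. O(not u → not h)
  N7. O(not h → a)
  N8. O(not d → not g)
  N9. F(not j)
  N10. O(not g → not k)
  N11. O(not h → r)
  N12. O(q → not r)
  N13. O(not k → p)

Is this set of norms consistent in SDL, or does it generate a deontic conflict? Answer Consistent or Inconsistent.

Premise 1 is O(n → j); even if O(j) held, inferring O(n) would be affirming the consequent — invalid.
So O(n) is not derivable, and the apparent clash with O(not n) does not arise.
A world satisfying every obligation exists (e.g. a=false, d=false, g=false, h=true, j=true, k=false, n=false, p=true, q=true, r=false, u=true, w=false); no atom is both obligatory and forbidden, so the set is consistent.

Consistent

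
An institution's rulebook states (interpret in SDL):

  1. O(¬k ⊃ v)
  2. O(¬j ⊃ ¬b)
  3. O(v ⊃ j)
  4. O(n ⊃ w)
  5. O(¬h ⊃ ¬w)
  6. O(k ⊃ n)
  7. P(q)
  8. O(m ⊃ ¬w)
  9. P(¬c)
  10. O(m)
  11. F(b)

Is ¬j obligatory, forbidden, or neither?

Premise 10 gives O(m).
With premise 8, O(m ⊃ ¬w), the K-axiom yields O(¬w).
The contrapositive of premise 4 (O(n ⊃ w)) is O(¬w ⊃ ¬n), and O(¬w) is already established, so O(¬n).
Premise 6, O(k ⊃ n), contraposes to O(¬n ⊃ ¬k); with O(¬n) we get O(¬k).
Applying K to premise 1 (O(¬k ⊃ v)) and O(¬k) yields O(v).
From O(v) and premise 3, O(v ⊃ j), we obtain O(j).
Premises 2, 5, 7, 9, 11 do not contribute to this derivation.
Thus O(j), which is F(¬j): ¬j is forbidden.

Forbidden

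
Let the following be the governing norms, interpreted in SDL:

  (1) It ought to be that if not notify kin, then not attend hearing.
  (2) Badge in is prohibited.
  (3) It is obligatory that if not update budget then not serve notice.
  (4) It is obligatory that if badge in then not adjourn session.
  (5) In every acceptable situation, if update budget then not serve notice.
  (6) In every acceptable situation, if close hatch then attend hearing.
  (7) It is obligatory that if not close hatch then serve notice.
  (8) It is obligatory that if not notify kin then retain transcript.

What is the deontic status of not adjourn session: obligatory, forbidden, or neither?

Neither

Premise 4 is O(badge_in → ¬adjourn_session), but O(badge_in) is not derivable from the premises, so it does not yield O(¬adjourn_session).
No premise or chain of K-axiom applications forces O(¬adjourn_session), and none forces O(adjourn_session). So ¬adjourn_session is neither obligatory nor forbidden under these norms.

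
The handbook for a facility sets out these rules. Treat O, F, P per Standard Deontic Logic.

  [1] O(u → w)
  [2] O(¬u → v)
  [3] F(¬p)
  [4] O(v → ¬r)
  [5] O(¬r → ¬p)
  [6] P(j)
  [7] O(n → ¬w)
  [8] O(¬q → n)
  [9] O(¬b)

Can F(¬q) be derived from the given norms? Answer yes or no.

Premise 3, F(¬p), is equivalent to O(p).
The contrapositive of premise 5 (O(¬r → ¬p)) is O(p → r), and O(p) is already established, so O(r).
Premise 4, O(v → ¬r), contraposes to O(r → ¬v); with O(r) we get O(¬v).
The contrapositive of premise 2 (O(¬u → v)) is O(¬v → u), and O(¬v) is already established, so O(u).
With premise 1, O(u → w), the K-axiom yields O(w).
Premise 7, O(n → ¬w), contraposes to O(w → ¬n); with O(w) we get O(¬n).
Premise 8 is O(¬q → n); contrapositively O(¬n → q). Since O(¬n) holds, K gives O(q).
Premises 6, 9 do not contribute to this derivation.
So O(q) holds, i.e. F(¬q). The claim follows.

Yes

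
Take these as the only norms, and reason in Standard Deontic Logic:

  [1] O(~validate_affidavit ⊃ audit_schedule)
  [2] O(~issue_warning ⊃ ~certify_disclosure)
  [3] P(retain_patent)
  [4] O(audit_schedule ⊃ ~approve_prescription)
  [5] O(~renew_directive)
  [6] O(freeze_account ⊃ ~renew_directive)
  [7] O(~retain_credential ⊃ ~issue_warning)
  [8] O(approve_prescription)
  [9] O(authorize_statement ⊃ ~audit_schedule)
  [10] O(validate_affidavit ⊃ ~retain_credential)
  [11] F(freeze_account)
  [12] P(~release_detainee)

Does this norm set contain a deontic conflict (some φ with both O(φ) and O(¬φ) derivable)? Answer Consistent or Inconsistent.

Consistent

Premise 6 is O(freeze_account ⊃ ~renew_directive); even if O(~renew_directive) held, inferring O(freeze_account) would be affirming the consequent — invalid.
So O(freeze_account) is not derivable, and the apparent clash with O(~freeze_account) does not arise.
A world satisfying every obligation exists (e.g. approve_prescription=true, audit_schedule=false, authorize_statement=false, certify_disclosure=false, freeze_account=false, issue_warning=false, release_detainee=false, renew_directive=false, retain_credential=false, retain_patent=false, validate_affidavit=true); no atom is both obligatory and forbidden, so the set is consistent.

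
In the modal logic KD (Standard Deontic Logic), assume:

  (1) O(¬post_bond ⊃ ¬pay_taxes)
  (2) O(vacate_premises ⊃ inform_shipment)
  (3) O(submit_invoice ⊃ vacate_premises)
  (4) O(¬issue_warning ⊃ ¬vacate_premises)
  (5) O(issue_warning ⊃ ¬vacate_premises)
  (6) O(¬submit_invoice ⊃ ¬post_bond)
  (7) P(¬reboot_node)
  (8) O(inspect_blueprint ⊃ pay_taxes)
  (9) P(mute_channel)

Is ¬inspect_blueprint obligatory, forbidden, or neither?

Obligatory

Premises 4 and 5 are O(¬issue_warning ⊃ ¬vacate_premises) and O(issue_warning ⊃ ¬vacate_premises); every ideal world satisfies ¬issue_warning or issue_warning, so in either case ¬vacate_premises holds — hence O(¬vacate_premises).
Premise 3, O(submit_invoice ⊃ vacate_premises), contraposes to O(¬vacate_premises ⊃ ¬submit_invoice); with O(¬vacate_premises) we get O(¬submit_invoice).
Applying K to premise 6 (O(¬submit_invoice ⊃ ¬post_bond)) and O(¬submit_invoice) yields O(¬post_bond).
With premise 1, O(¬post_bond ⊃ ¬pay_taxes), the K-axiom yields O(¬pay_taxes).
Premise 8, O(inspect_blueprint ⊃ pay_taxes), contraposes to O(¬pay_taxes ⊃ ¬inspect_blueprint); with O(¬pay_taxes) we get O(¬inspect_blueprint).
Premises 2, 7, 9 do not contribute to this derivation.
Hence ¬inspect_blueprint is obligatory.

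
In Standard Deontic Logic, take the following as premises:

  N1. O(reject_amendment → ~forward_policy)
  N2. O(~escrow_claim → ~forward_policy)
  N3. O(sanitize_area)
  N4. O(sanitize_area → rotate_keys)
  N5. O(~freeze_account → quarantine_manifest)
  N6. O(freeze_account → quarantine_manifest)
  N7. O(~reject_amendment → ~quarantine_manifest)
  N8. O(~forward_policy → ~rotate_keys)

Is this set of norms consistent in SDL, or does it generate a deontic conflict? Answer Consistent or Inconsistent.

Premises 6 and 5 are O(freeze_account → quarantine_manifest) and O(~freeze_account → quarantine_manifest); every ideal world satisfies freeze_account or ~freeze_account, so in either case quarantine_manifest holds — hence O(quarantine_manifest).
Premise 7, O(~reject_amendment → ~quarantine_manifest), contraposes to O(quarantine_manifest → reject_amendment); with O(quarantine_manifest) we get O(reject_amendment).
Premise 1 is O(reject_amendment → ~forward_policy); since O(reject_amendment), deontic closure gives O(~forward_policy).
Premise 8 is O(~forward_policy → ~rotate_keys); since O(~forward_policy), deontic closure gives O(~rotate_keys).
Premise 4 is O(sanitize_area → rotate_keys); contrapositively O(~rotate_keys → ~sanitize_area). Since O(~rotate_keys) holds, K gives O(~sanitize_area).
However, premise 3 gives O(sanitize_area).
We now have both O(~sanitize_area) and O(sanitize_area) — sanitize_area is simultaneously obligatory and forbidden, violating the D-axiom.

Inconsistent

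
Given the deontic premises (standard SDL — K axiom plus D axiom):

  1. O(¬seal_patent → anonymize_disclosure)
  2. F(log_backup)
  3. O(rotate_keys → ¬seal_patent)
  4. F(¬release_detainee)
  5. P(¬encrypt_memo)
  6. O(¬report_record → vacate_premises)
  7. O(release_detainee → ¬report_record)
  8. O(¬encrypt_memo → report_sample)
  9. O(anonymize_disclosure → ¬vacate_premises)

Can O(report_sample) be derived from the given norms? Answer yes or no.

No

Premise 8 is O(¬encrypt_memo → report_sample), but O(¬encrypt_memo) is not derivable from the premises (the permission P(¬encrypt_memo) asserts only ¬O(encrypt_memo), not O(¬encrypt_memo)), so it does not yield O(report_sample).
No other premise forces O(report_sample). An ideal world satisfying every premise can still have report_sample false, so O(report_sample) is not derivable.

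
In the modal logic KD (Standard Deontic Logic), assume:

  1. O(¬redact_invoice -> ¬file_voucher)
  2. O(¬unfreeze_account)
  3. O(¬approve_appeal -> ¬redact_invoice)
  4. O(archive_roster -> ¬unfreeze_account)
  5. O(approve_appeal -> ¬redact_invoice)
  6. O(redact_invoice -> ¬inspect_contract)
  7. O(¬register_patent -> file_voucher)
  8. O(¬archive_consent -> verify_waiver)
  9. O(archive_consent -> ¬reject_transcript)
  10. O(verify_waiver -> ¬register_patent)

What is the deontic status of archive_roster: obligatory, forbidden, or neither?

Neither

Premise 4 is O(archive_roster -> ¬unfreeze_account); even if O(¬unfreeze_account) held, inferring O(archive_roster) would be affirming the consequent — invalid.
No premise or chain of K-axiom applications forces O(archive_roster), and none forces O(¬archive_roster). So archive_roster is neither obligatory nor forbidden under these norms.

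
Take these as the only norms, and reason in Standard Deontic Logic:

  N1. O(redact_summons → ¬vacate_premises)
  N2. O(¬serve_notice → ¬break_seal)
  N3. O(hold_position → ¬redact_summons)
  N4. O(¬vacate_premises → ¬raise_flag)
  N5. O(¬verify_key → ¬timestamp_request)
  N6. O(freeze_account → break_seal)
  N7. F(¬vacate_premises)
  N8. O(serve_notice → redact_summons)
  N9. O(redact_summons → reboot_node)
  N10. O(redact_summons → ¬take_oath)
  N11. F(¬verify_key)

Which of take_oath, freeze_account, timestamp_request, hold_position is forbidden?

freeze_account

Premise 7 is F(¬vacate_premises), i.e. O(vacate_premises).
The contrapositive of premise 1 (O(redact_summons → ¬vacate_premises)) is O(vacate_premises → ¬redact_summons), and O(vacate_premises) is already established, so O(¬redact_summons).
Premise 8 is O(serve_notice → redact_summons); contrapositively O(¬redact_summons → ¬serve_notice). Since O(¬redact_summons) holds, K gives O(¬serve_notice).
With premise 2, O(¬serve_notice → ¬break_seal), the K-axiom yields O(¬break_seal).
The contrapositive of premise 6 (O(freeze_account → break_seal)) is O(¬break_seal → ¬freeze_account), and O(¬break_seal) is already established, so O(¬freeze_account).
So O(¬freeze_account) holds, i.e. freeze_account is forbidden. None of the other listed options is forbidden under the premises.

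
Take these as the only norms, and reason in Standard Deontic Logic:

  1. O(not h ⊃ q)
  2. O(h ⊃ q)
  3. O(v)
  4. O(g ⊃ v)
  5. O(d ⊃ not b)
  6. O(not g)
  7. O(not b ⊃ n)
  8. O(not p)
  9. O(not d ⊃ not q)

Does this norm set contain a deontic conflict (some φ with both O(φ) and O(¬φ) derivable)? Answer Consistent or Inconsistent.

Premise 4 is O(g ⊃ v); even if O(v) held, inferring O(g) would be affirming the consequent — invalid.
So O(g) is not derivable, and the apparent clash with O(not g) does not arise.
A world satisfying every obligation exists (e.g. b=false, d=true, g=false, h=false, n=true, p=false, q=true, v=true); no atom is both obligatory and forbidden, so the set is consistent.

Consistent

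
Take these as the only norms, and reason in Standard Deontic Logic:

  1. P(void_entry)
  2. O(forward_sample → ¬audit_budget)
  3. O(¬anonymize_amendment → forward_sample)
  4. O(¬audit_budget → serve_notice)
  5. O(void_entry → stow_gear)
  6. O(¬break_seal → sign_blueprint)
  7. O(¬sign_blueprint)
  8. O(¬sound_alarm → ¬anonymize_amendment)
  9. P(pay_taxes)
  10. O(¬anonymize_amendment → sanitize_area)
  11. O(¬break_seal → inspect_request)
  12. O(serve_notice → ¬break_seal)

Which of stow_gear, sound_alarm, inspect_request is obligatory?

Premise 7 states O(¬sign_blueprint) outright.
The contrapositive of premise 6 (O(¬break_seal → sign_blueprint)) is O(¬sign_blueprint → break_seal), and O(¬sign_blueprint) is already established, so O(break_seal).
The contrapositive of premise 12 (O(serve_notice → ¬break_seal)) is O(break_seal → ¬serve_notice), and O(break_seal) is already established, so O(¬serve_notice).
The contrapositive of premise 4 (O(¬audit_budget → serve_notice)) is O(¬serve_notice → audit_budget), and O(¬serve_notice) is already established, so O(audit_budget).
Premise 2, O(forward_sample → ¬audit_budget), contraposes to O(audit_budget → ¬forward_sample); with O(audit_budget) we get O(¬forward_sample).
The contrapositive of premise 3 (O(¬anonymize_amendment → forward_sample)) is O(¬forward_sample → anonymize_amendment), and O(¬forward_sample) is already established, so O(anonymize_amendment).
Premise 8 is O(¬sound_alarm → ¬anonymize_amendment); contrapositively O(anonymize_amendment → sound_alarm). Since O(anonymize_amendment) holds, K gives O(sound_alarm).
So O(sound_alarm) holds — sound_alarm is obligatory. None of the other listed options is made obligatory by any chain of premises.

sound_alarm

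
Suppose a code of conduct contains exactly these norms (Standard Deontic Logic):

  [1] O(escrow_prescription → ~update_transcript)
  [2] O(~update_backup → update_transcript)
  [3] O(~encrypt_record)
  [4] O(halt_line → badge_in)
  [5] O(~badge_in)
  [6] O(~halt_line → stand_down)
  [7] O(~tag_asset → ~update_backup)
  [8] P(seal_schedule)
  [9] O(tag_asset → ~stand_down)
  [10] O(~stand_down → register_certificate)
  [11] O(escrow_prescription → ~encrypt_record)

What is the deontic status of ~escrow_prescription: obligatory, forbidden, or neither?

From premise 5 we have O(~badge_in).
The contrapositive of premise 4 (O(halt_line → badge_in)) is O(~badge_in → ~halt_line), and O(~badge_in) is already established, so O(~halt_line).
Applying K to premise 6 (O(~halt_line → stand_down)) and O(~halt_line) yields O(stand_down).
Premise 9 is O(tag_asset → ~stand_down); contrapositively O(stand_down → ~tag_asset). Since O(stand_down) holds, K gives O(~tag_asset).
Premise 7 is O(~tag_asset → ~update_backup); since O(~tag_asset), deontic closure gives O(~update_backup).
Premise 2 is O(~update_backup → update_transcript); since O(~update_backup), deontic closure gives O(update_transcript).
Premise 1 is O(escrow_prescription → ~update_transcript); contrapositively O(update_transcript → ~escrow_prescription). Since O(update_transcript) holds, K gives O(~escrow_prescription).
Premises 3, 8, 10, 11 do not contribute to this derivation.
Hence ~escrow_prescription is obligatory.

Obligatory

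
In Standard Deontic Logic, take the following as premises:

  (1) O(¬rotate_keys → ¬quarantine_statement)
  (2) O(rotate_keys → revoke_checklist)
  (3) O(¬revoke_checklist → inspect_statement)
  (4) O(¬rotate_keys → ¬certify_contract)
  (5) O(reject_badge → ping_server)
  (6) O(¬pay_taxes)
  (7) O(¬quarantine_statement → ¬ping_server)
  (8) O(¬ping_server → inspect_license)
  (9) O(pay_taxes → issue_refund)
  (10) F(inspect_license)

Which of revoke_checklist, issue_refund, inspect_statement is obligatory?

revoke_checklist

Premise 10, F(inspect_license), is equivalent to O(¬inspect_license).
The contrapositive of premise 8 (O(¬ping_server → inspect_license)) is O(¬inspect_license → ping_server), and O(¬inspect_license) is already established, so O(ping_server).
Premise 7 is O(¬quarantine_statement → ¬ping_server); contrapositively O(ping_server → quarantine_statement). Since O(ping_server) holds, K gives O(quarantine_statement).
Premise 1, O(¬rotate_keys → ¬quarantine_statement), contraposes to O(quarantine_statement → rotate_keys); with O(quarantine_statement) we get O(rotate_keys).
With premise 2, O(rotate_keys → revoke_checklist), the K-axiom yields O(revoke_checklist).
So O(revoke_checklist) holds — revoke_checklist is obligatory. None of the other listed options is made obligatory by any chain of premises.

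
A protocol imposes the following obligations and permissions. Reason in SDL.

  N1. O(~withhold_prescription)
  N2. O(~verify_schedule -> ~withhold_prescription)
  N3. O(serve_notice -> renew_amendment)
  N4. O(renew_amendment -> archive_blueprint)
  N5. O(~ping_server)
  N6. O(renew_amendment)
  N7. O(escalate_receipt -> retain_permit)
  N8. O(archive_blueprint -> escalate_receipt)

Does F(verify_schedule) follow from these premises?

Premise 2 is O(~verify_schedule -> ~withhold_prescription); even if O(~withhold_prescription) held, inferring O(~verify_schedule) would be affirming the consequent — invalid.
No other premise forces O(~verify_schedule). An ideal world satisfying every premise can still have verify_schedule true, so F(verify_schedule) is not derivable.

No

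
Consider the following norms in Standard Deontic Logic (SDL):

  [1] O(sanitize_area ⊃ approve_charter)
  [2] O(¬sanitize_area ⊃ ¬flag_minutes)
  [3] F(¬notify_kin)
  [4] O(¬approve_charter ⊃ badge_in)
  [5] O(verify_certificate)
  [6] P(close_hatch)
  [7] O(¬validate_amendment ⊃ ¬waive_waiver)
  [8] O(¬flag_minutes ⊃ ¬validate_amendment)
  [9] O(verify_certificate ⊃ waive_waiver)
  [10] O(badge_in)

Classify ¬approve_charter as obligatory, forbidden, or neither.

Forbidden

Premise 5 states O(verify_certificate) outright.
Applying K to premise 9 (O(verify_certificate ⊃ waive_waiver)) and O(verify_certificate) yields O(waive_waiver).
Premise 7 is O(¬validate_amendment ⊃ ¬waive_waiver); contrapositively O(waive_waiver ⊃ validate_amendment). Since O(waive_waiver) holds, K gives O(validate_amendment).
Premise 8 is O(¬flag_minutes ⊃ ¬validate_amendment); contrapositively O(validate_amendment ⊃ flag_minutes). Since O(validate_amendment) holds, K gives O(flag_minutes).
Premise 2, O(¬sanitize_area ⊃ ¬flag_minutes), contraposes to O(flag_minutes ⊃ sanitize_area); with O(flag_minutes) we get O(sanitize_area).
Applying K to premise 1 (O(sanitize_area ⊃ approve_charter)) and O(sanitize_area) yields O(approve_charter).
Premises 3, 4, 6, 10 do not contribute to this derivation.
Thus O(approve_charter), which is F(¬approve_charter): ¬approve_charter is forbidden.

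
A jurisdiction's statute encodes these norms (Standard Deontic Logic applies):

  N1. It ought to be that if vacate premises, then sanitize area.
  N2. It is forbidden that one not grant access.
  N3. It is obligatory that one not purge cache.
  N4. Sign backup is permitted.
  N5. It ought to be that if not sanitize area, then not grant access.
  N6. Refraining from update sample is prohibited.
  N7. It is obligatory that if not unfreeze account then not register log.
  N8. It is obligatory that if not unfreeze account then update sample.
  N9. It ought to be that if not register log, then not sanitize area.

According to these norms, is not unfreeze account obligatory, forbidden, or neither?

Forbidden

Premise 2 is F(¬grant_access), i.e. O(grant_access).
The contrapositive of premise 5 (O(¬sanitize_area → ¬grant_access)) is O(grant_access → sanitize_area), and O(grant_access) is already established, so O(sanitize_area).
Premise 9, O(¬register_log → ¬sanitize_area), contraposes to O(sanitize_area → register_log); with O(sanitize_area) we get O(register_log).
Premise 7 is O(¬unfreeze_account → ¬register_log); contrapositively O(register_log → unfreeze_account). Since O(register_log) holds, K gives O(unfreeze_account).
Premises 1, 3, 4, 6, 8 do not contribute to this derivation.
Thus O(unfreeze_account), which is F(¬unfreeze_account): ¬unfreeze_account is forbidden.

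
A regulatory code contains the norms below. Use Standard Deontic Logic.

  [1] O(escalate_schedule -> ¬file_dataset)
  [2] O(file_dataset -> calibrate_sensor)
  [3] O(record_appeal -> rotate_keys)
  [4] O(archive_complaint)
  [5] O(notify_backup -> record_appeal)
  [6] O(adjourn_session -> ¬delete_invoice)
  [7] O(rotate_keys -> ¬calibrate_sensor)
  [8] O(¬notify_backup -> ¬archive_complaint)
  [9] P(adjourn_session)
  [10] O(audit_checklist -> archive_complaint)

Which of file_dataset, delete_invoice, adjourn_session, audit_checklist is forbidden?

Premise 4 states O(archive_complaint) outright.
The contrapositive of premise 8 (O(¬notify_backup -> ¬archive_complaint)) is O(archive_complaint -> notify_backup), and O(archive_complaint) is already established, so O(notify_backup).
From O(notify_backup) and premise 5, O(notify_backup -> record_appeal), we obtain O(record_appeal).
With premise 3, O(record_appeal -> rotate_keys), the K-axiom yields O(rotate_keys).
With premise 7, O(rotate_keys -> ¬calibrate_sensor), the K-axiom yields O(¬calibrate_sensor).
The contrapositive of premise 2 (O(file_dataset -> calibrate_sensor)) is O(¬calibrate_sensor -> ¬file_dataset), and O(¬calibrate_sensor) is already established, so O(¬file_dataset).
So O(¬file_dataset) holds, i.e. file_dataset is forbidden. None of the other listed options is forbidden under the premises.

file_dataset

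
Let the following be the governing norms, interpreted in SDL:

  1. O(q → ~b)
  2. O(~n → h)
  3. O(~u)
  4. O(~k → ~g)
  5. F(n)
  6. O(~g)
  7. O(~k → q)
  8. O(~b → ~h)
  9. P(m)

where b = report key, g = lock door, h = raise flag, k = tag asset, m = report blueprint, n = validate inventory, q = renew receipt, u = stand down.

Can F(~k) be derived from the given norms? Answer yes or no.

Premise 5 is F(n), i.e. O(~n).
From O(~n) and premise 2, O(~n → h), we obtain O(h).
Premise 8, O(~b → ~h), contraposes to O(h → b); with O(h) we get O(b).
Premise 1, O(q → ~b), contraposes to O(b → ~q); with O(b) we get O(~q).
The contrapositive of premise 7 (O(~k → q)) is O(~q → k), and O(~q) is already established, so O(k).
Premises 3, 4, 6, 9 do not contribute to this derivation.
So O(k) holds, i.e. F(~k). The claim follows.

Yes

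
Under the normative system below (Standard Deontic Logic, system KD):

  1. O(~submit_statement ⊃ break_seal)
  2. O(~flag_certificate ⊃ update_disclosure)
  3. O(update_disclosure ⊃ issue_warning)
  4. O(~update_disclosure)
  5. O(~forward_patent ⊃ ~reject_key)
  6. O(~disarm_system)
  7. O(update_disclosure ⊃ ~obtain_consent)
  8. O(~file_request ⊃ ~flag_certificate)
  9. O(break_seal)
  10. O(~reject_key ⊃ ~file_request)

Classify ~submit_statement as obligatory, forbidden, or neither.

Premise 1 is O(~submit_statement ⊃ break_seal); even if O(break_seal) held, inferring O(~submit_statement) would be affirming the consequent — invalid.
No premise or chain of K-axiom applications forces O(~submit_statement), and none forces O(submit_statement). So ~submit_statement is neither obligatory nor forbidden under these norms.

Neither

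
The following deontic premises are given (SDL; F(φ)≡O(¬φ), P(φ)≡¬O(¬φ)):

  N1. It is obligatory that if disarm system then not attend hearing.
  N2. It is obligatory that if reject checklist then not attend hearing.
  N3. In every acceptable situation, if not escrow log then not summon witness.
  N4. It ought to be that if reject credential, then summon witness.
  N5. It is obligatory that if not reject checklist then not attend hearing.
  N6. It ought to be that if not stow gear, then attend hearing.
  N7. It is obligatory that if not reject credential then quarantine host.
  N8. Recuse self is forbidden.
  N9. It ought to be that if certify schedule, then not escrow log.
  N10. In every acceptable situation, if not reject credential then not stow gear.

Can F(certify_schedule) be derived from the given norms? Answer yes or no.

Yes

By case analysis on ¬reject_checklist: premise 5 gives O(¬reject_checklist → ¬attend_hearing) and premise 2 gives O(reject_checklist → ¬attend_hearing), so O(¬attend_hearing) either way.
The contrapositive of premise 6 (O(¬stow_gear → attend_hearing)) is O(¬attend_hearing → stow_gear), and O(¬attend_hearing) is already established, so O(stow_gear).
Premise 10, O(¬reject_credential → ¬stow_gear), contraposes to O(stow_gear → reject_credential); with O(stow_gear) we get O(reject_credential).
Applying K to premise 4 (O(reject_credential → summon_witness)) and O(reject_credential) yields O(summon_witness).
Premise 3 is O(¬escrow_log → ¬summon_witness); contrapositively O(summon_witness → escrow_log). Since O(summon_witness) holds, K gives O(escrow_log).
Premise 9 is O(certify_schedule → ¬escrow_log); contrapositively O(escrow_log → ¬certify_schedule). Since O(escrow_log) holds, K gives O(¬certify_schedule).
Premises 1, 7, 8 do not contribute to this derivation.
So O(¬certify_schedule) holds, i.e. F(certify_schedule). The claim follows.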